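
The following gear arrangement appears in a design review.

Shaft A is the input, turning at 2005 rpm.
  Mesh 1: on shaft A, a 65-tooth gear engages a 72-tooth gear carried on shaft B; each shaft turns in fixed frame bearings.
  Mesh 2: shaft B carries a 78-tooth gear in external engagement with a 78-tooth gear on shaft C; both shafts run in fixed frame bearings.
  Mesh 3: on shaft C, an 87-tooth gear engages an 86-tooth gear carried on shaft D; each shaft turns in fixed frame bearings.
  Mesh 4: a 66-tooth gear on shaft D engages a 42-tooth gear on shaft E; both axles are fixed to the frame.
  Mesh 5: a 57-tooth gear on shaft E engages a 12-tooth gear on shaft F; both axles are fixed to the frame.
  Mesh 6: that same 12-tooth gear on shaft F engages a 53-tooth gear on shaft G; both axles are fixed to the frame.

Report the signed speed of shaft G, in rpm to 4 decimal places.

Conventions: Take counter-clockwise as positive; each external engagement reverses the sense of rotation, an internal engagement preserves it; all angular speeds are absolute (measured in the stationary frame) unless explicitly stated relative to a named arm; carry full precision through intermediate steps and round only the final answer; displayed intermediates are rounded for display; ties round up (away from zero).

recognized (7 fixed axles, 6 meshes): fixed-axis compound train
mesh 1 [65T→72T]: ω = 2005.0000×65/72 = 1810.0694 rpm, sense flips to −
mesh 2 [78T→78T]: ω = 1810.0694×78/78 = 1810.0694 rpm, sense flips to +
mesh 3 [87T→86T]: ω = 1810.0694×87/86 = 1831.1168 rpm, sense flips to −
mesh 4 [66T→42T]: ω = 1831.1168×66/42 = 2877.4692 rpm, sense flips to +
mesh 5 [57T→12T]: ω = 2877.4692×57/12 = 13667.9787 rpm, sense flips to −
mesh 6 [12T→53T]: ω = 13667.9787×12/53 = 3094.6367 rpm, sense flips to +
signed output speed = +3094.6367 rpm

+3094.6367 rpm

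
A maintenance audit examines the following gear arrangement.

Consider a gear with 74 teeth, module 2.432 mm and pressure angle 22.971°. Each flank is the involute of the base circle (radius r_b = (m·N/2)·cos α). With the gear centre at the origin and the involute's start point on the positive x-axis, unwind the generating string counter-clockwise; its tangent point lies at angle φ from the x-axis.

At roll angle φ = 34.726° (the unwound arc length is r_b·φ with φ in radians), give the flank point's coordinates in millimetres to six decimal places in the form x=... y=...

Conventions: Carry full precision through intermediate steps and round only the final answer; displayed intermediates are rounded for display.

x=96.695987 y=5.925457

single-mesh involute tooth geometry (74T wheel at module 2.432)
pitch radius r_p = m·N/2 = 2.432·74/2 = 89.984000
base radius r_b = r_p·cos α = 89.984000·cos 22.971° = 82.848494
roll angle φ = 34.726° = 0.60608304 rad
x = r_b·(cos φ + φ·sin φ) = 96.695987
y = r_b·(sin φ − φ·cos φ) = 5.925457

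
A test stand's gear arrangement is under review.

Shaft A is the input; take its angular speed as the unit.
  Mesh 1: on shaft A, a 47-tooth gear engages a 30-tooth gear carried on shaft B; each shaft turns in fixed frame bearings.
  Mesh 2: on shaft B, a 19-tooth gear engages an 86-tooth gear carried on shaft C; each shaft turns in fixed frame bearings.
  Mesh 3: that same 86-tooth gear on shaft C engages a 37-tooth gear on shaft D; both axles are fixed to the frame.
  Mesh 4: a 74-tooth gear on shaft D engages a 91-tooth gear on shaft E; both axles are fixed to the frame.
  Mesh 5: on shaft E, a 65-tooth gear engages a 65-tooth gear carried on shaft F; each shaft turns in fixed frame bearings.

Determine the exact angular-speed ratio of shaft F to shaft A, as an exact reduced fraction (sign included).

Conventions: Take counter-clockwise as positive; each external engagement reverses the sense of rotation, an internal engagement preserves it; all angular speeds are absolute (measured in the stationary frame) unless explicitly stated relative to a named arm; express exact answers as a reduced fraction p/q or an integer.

-893/1365

class = fixed-axis compound train [5 meshes; 5 ratios multiply, 5 sense flips]
mesh 1 [47T→30T]: running ratio 47/30, sense −
mesh 2 [19T→86T]: running ratio 893/2580, sense +
mesh 3 [86T→37T]: running ratio 893/1110, sense −
mesh 4 [74T→91T]: running ratio 893/1365, sense +
mesh 5 [65T→65T]: running ratio 893/1365, sense −
ω_out/ω_in = -893/1365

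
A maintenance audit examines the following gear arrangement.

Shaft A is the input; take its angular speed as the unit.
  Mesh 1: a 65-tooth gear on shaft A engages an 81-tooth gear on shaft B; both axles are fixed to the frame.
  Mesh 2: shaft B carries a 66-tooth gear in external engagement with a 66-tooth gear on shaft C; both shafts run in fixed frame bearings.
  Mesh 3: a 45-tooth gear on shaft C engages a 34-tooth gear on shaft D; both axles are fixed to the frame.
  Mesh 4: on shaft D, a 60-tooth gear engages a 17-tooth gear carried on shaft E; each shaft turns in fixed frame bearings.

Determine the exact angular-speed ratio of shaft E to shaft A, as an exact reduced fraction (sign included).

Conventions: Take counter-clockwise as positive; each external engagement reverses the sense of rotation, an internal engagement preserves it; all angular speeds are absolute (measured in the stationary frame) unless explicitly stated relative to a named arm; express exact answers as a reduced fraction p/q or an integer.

3250/867

class = fixed-axis compound train [4 meshes; 4 ratios multiply, 4 sense flips]
mesh 1 [65T→81T]: running ratio 65/81, sense −
mesh 2 [66T→66T]: running ratio 65/81, sense +
mesh 3 [45T→34T]: running ratio 325/306, sense −
mesh 4 [60T→17T]: running ratio 3250/867, sense +
ω_out/ω_in = 3250/867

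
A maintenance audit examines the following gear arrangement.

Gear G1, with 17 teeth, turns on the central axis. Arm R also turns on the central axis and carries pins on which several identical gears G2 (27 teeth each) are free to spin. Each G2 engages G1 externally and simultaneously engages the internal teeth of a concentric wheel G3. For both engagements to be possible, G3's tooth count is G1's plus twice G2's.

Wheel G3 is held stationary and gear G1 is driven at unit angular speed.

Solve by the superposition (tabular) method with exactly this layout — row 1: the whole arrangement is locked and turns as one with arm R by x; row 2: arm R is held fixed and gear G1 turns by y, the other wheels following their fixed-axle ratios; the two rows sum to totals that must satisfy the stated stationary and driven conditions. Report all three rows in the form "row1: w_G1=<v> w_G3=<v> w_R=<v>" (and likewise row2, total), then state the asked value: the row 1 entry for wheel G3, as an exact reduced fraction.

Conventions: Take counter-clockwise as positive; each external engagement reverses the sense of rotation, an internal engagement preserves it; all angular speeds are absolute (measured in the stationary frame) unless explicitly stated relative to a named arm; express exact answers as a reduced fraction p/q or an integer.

row1: w_G1=17/88 w_G3=17/88 w_R=17/88
row2: w_G1=71/88 w_G3=-17/88 w_R=0
total: w_G1=1 w_G3=0 w_R=17/88
asked value: 17/88

recognized (axles ride arm R): planetary set, 17/27/71 teeth
row 1 (train locked, turned with arm): all members turn x
row 2: sun turns y, ring = −(17/71)·y, arm 0
boundary: total ω_ring = x − (17/71)·y = 0 and total ω_sun = x + y = 1  ⇒  y = 71/88, x = 17/88
row 2 ring = −(17/71)·71/88 = -17/88
totals (row 1 + row 2): sun 17/88 + 71/88 = 1, ring 17/88 + (-17/88) = 0, arm 17/88 + 0 = 17/88
asked cell (row1, ring) = 17/88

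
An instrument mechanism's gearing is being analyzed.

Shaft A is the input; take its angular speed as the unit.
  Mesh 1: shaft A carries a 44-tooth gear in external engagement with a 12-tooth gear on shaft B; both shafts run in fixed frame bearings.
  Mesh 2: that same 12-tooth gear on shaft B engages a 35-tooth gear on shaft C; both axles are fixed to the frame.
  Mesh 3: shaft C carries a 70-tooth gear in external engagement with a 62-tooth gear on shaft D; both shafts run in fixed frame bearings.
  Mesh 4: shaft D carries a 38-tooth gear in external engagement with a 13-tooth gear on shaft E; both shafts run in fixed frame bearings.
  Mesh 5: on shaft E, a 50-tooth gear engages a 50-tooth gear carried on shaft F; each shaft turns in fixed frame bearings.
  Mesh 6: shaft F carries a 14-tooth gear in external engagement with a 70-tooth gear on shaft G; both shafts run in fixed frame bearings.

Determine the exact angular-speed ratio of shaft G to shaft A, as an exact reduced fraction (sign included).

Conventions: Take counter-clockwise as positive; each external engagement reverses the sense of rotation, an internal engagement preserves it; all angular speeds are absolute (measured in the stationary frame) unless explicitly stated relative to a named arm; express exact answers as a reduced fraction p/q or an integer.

class = fixed-axis compound train [6 meshes; 6 ratios multiply, 6 sense flips]
mesh 1 [44T→12T]: running ratio 11/3, sense −
mesh 2 [12T→35T]: running ratio 44/35, sense +
mesh 3 [70T→62T]: running ratio 44/31, sense −
mesh 4 [38T→13T]: running ratio 1672/403, sense +
mesh 5 [50T→50T]: running ratio 1672/403, sense −
mesh 6 [14T→70T]: running ratio 1672/2015, sense +
ω_out/ω_in = 1672/2015

1672/2015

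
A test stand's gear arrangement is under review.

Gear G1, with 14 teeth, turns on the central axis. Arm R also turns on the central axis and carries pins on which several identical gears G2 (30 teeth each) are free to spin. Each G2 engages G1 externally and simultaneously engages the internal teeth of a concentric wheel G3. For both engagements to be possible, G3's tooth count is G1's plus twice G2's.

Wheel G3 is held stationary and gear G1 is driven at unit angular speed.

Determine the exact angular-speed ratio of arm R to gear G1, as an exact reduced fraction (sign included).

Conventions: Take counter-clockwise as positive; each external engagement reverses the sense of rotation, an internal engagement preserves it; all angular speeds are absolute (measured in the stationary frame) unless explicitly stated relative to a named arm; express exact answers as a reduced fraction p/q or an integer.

recognized (axles ride arm R): planetary set, 14/30/74 teeth
ring teeth: 14 + 2·30 = 74
14(ω_sun−ω_arm) = −74(ω_ring−ω_arm),  ω_ring = 0, ω_sun = 1
14(1−ω_arm) = −74(0−ω_arm)  ⇒  88·ω_arm = 14  ⇒  ω_arm = 7/44
ω_out/ω_in = 7/44

7/44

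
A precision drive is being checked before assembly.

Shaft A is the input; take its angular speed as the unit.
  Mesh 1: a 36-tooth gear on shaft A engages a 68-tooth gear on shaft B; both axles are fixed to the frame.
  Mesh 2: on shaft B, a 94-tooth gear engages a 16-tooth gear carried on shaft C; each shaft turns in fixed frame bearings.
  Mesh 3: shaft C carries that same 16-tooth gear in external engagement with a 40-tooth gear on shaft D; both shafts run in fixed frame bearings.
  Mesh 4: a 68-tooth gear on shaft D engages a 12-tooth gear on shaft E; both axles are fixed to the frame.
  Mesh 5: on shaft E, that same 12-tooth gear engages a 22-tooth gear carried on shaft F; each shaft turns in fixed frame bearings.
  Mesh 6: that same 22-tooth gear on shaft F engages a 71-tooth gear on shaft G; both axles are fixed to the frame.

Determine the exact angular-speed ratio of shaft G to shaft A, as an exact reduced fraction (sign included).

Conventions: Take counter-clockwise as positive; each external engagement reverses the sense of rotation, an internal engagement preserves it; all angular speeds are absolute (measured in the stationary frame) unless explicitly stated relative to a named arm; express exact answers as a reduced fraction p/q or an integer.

class = fixed-axis compound train [6 meshes; 6 ratios multiply, 6 sense flips]
mesh 1 [36T→68T]: running ratio 9/17, sense −
mesh 2 [94T→16T]: running ratio 423/136, sense +
mesh 3 [16T→40T]: running ratio 423/340, sense −
mesh 4 [68T→12T]: running ratio 141/20, sense +
mesh 5 [12T→22T]: running ratio 423/110, sense −
mesh 6 [22T→71T]: running ratio 423/355, sense +
ω_out/ω_in = 423/355

423/355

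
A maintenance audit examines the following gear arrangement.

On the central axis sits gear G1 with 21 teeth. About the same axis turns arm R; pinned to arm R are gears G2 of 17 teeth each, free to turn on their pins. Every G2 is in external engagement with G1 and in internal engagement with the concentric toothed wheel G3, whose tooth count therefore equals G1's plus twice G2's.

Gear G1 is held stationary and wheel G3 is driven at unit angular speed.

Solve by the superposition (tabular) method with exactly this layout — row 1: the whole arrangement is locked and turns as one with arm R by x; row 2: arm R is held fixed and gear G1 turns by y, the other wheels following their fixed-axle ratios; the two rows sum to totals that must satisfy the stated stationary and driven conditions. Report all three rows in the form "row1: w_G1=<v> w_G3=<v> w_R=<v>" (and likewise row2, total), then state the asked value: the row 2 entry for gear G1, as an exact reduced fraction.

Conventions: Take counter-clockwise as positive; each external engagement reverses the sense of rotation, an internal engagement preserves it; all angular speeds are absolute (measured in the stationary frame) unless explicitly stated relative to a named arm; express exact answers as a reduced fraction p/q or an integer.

topology: planetary set — G1 21T / G2 17T / G3 55T, arm = carrier (Willis)
row 1 (train locked, turned with arm): all members turn x
superposition row 2 [arm held]: sun y, ring −(21/55)·y, arm 0
boundary: total ω_sun = x + y = 0 and total ω_ring = x − (21/55)·y = 1  ⇒  y = -55/76, x = 55/76
row 2 ring = −(21/55)·(-55/76) = 21/76
totals (row 1 + row 2): sun 55/76 + (-55/76) = 0, ring 55/76 + 21/76 = 1, arm 55/76 + 0 = 55/76
asked cell (row2, sun) = -55/76

row1: w_G1=55/76 w_G3=55/76 w_R=55/76
row2: w_G1=-55/76 w_G3=21/76 w_R=0
total: w_G1=0 w_G3=1 w_R=55/76
asked value: -55/76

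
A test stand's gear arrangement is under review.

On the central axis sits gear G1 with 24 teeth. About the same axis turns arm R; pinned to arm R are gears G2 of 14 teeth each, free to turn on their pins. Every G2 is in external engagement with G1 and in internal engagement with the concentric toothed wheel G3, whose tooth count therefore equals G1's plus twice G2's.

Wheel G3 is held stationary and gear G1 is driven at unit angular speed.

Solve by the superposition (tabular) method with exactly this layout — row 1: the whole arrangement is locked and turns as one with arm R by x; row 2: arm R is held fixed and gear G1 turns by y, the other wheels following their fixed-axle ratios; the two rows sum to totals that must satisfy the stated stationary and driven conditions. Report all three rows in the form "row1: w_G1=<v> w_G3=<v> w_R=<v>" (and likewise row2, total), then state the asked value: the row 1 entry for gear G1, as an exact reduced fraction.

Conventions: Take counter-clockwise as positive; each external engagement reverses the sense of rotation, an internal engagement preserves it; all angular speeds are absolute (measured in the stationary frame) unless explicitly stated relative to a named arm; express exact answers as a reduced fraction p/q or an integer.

class = planetary set [G3 = 24+2·14 = 52; Willis about the carrier]
row 1: whole set turns with the arm by x
row 2 (arm held, sun turns y): ω_ring = −(24/52)·y, ω_arm = 0
boundary: total ω_ring = x − (24/52)·y = 0 and total ω_sun = x + y = 1  ⇒  y = 13/19, x = 6/19
row 2 ring = −(24/52)·13/19 = -6/19
totals (row 1 + row 2): sun 6/19 + 13/19 = 1, ring 6/19 + (-6/19) = 0, arm 6/19 + 0 = 6/19
asked cell (row1, sun) = 6/19

row1: w_G1=6/19 w_G3=6/19 w_R=6/19
row2: w_G1=13/19 w_G3=-6/19 w_R=0
total: w_G1=1 w_G3=0 w_R=6/19
asked value: 6/19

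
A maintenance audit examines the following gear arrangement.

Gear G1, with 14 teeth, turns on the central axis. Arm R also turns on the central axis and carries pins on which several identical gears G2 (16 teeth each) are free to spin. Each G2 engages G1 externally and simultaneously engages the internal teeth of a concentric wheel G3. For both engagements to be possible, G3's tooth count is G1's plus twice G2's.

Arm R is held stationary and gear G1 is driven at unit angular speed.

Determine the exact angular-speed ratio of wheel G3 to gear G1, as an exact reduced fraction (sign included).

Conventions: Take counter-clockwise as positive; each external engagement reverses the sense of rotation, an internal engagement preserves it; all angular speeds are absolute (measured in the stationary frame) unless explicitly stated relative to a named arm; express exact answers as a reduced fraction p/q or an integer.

-7/23

class = planetary set [G3 = 14+2·16 = 46; Willis about the carrier]
ring teeth: 14 + 2·16 = 46
14(ω_sun−ω_arm) = −46(ω_ring−ω_arm),  ω_arm = 0, ω_sun = 1
ω_ring = 0 − (14/46)(1−0) = -7/23
ω_out/ω_in = -7/23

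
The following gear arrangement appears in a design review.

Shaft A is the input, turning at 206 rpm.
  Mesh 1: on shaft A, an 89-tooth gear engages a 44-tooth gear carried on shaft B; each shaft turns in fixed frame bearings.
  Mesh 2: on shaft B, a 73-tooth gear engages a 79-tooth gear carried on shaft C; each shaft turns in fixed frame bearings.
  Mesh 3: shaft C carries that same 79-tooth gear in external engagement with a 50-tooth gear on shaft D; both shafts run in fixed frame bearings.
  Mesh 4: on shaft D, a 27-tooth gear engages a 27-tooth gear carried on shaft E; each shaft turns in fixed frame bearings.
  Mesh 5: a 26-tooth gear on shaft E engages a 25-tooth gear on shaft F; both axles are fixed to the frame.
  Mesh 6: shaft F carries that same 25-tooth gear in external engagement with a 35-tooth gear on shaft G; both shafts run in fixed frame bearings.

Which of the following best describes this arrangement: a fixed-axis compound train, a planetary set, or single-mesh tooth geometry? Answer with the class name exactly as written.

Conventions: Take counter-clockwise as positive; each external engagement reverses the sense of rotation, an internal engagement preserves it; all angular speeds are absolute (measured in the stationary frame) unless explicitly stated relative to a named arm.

topology: fixed-axis compound train — 6 meshes, A→G
classification: fixed-axis compound train

fixed-axis compound train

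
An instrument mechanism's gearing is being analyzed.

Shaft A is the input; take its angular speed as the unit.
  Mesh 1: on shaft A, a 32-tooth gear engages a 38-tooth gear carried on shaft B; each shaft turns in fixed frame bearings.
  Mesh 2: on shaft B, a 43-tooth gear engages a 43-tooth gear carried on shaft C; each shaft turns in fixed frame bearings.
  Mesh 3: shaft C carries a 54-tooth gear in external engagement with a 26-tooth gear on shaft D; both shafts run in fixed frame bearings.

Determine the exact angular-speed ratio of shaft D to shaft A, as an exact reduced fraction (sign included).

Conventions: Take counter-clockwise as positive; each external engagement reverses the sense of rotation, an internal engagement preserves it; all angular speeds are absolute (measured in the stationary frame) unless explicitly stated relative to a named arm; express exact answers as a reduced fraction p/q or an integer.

class = fixed-axis compound train [3 meshes; 3 ratios multiply, 3 sense flips]
mesh 1 [32T→38T]: running ratio 16/19, sense −
mesh 2 [43T→43T]: running ratio 16/19, sense +
mesh 3 [54T→26T]: running ratio 432/247, sense −
ω_out/ω_in = -432/247

-432/247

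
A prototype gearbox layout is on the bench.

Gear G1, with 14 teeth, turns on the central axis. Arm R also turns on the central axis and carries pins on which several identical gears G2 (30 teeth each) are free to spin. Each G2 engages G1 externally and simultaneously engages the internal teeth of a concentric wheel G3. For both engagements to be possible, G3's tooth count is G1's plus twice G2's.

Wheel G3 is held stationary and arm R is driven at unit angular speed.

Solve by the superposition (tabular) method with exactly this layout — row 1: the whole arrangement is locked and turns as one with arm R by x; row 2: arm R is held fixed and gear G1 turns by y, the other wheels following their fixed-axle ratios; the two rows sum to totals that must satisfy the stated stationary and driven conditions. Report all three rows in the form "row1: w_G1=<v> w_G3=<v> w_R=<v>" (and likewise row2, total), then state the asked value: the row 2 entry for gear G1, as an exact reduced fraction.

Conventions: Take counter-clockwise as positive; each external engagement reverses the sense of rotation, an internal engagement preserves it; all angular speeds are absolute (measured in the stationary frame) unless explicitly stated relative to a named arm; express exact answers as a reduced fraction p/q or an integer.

row1: w_G1=1 w_G3=1 w_R=1
row2: w_G1=37/7 w_G3=-1 w_R=0
total: w_G1=44/7 w_G3=0 w_R=1
asked value: 37/7

topology: planetary set — G1 14T / G2 30T / G3 74T, arm = carrier (Willis)
superposition row 1 [locked train]: every member turns x
row 2: sun turns y, ring = −(14/74)·y, arm 0
boundary: total ω_ring = x − (14/74)·y = 0 and total ω_arm = x = 1  ⇒  y = 37/7, x = 1
row 2 ring = −(14/74)·37/7 = -1
totals (row 1 + row 2): sun 1 + 37/7 = 44/7, ring 1 + (-1) = 0, arm 1 + 0 = 1
asked cell (row2, sun) = 37/7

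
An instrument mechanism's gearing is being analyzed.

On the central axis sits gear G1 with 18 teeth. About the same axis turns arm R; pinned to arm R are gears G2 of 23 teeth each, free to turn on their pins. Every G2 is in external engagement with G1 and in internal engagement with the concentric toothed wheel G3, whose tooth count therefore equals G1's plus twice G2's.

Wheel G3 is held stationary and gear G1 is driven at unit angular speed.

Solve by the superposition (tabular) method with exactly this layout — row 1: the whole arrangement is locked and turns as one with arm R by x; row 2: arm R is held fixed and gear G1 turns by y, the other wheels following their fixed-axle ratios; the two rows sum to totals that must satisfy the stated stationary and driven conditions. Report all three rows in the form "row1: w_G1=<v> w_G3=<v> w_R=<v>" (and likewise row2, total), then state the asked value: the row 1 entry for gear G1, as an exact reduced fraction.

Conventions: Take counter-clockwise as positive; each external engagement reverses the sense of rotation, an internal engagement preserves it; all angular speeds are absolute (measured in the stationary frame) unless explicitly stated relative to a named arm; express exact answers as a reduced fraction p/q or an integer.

row1: w_G1=9/41 w_G3=9/41 w_R=9/41
row2: w_G1=32/41 w_G3=-9/41 w_R=0
total: w_G1=1 w_G3=0 w_R=9/41
asked value: 9/41

recognized (axles ride arm R): planetary set, 18/23/64 teeth
row 1 — lock + rotate with arm: ω_sun = ω_ring = ω_arm = x
superposition row 2 [arm held]: sun y, ring −(18/64)·y, arm 0
boundary: total ω_ring = x − (18/64)·y = 0 and total ω_sun = x + y = 1  ⇒  y = 32/41, x = 9/41
row 2 ring = −(18/64)·32/41 = -9/41
totals (row 1 + row 2): sun 9/41 + 32/41 = 1, ring 9/41 + (-9/41) = 0, arm 9/41 + 0 = 9/41
asked cell (row1, sun) = 9/41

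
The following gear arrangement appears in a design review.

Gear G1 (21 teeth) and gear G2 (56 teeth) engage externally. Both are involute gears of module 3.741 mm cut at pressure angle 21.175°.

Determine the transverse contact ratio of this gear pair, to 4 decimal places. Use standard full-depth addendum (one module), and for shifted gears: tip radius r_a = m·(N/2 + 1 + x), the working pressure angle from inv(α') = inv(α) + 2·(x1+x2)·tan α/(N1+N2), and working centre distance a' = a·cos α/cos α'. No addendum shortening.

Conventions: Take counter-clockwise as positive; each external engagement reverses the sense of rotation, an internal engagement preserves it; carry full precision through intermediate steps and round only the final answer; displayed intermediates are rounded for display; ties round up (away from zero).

topology: single-mesh involute geometry — m = 3.741, 21T/56T pair
base radii: r_b1 = 36.628340, r_b2 = 97.675572
tip radii: r_a1 = 43.021500, r_a2 = 108.489000
no profile shift: α' = α, a' = a
action lengths: √(r_a1²−r_b1²) = 22.565775, √(r_a2²−r_b2²) = 47.215948
base pitch p_b = π·m·cos α = 10.959174
CR = (22.565775 + 47.215948 − 144.028500·sin 21.17500°)/10.959174 = 1.620202
contact ratio ≈ 1.6202

1.6202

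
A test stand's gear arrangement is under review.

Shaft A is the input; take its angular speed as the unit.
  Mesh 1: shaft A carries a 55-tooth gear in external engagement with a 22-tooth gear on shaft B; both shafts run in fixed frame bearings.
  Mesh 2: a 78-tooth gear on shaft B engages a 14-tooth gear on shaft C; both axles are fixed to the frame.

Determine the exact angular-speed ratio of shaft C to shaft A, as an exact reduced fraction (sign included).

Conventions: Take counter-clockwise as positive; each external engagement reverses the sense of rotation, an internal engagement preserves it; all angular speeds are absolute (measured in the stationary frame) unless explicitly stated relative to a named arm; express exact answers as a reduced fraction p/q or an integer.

class = fixed-axis compound train [2 meshes; 2 ratios multiply, 2 sense flips]
mesh 1 [55T→22T]: running ratio 5/2, sense −
mesh 2 [78T→14T]: running ratio 195/14, sense +
ω_out/ω_in = 195/14

195/14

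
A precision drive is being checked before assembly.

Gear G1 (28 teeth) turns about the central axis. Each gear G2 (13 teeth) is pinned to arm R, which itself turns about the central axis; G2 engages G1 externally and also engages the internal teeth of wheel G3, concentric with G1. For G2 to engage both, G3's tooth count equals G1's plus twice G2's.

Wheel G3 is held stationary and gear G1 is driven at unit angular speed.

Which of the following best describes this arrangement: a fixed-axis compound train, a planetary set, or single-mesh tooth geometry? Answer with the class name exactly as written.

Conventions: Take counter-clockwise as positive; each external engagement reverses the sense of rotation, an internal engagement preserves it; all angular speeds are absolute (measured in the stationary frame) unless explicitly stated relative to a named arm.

class = planetary set [G3 = 28+2·13 = 54; Willis about the carrier]
classification: planetary set

planetary set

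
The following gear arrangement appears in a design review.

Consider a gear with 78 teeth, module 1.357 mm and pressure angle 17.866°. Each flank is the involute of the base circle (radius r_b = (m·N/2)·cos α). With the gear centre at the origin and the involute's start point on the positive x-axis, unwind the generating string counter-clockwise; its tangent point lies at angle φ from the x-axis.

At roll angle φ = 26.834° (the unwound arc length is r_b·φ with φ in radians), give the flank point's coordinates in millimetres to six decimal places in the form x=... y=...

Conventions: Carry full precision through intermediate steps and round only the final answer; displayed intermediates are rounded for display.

x=55.595889 y=1.687293

recognized (one wheel, involute flank): single-mesh tooth geometry, m = 1.357, N = 78
pitch radius r_p = m·N/2 = 1.357·78/2 = 52.923000
base radius r_b = r_p·cos α = 52.923000·cos 17.866° = 50.370874
roll angle φ = 26.834° = 0.46834165 rad
x = r_b·(cos φ + φ·sin φ) = 55.595889
y = r_b·(sin φ − φ·cos φ) = 1.687293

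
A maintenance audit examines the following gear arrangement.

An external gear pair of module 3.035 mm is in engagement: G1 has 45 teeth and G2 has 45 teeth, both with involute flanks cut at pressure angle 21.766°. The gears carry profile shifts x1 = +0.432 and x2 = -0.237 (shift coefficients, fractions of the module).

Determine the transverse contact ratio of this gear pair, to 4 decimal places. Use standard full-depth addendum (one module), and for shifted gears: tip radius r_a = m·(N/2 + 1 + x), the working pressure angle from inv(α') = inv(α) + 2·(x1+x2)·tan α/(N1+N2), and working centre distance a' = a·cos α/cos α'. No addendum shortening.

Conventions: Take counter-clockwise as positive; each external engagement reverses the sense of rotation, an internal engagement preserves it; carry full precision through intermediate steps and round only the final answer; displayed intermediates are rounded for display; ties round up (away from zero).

topology: single-mesh involute geometry — m = 3.035, 45T/45T pair
base radii: r_b1 = 63.419014, r_b2 = 63.419014
tip radii: r_a1 = 72.633620, r_a2 = 70.603205
inv(α') = inv(21.766°) + 2·(+0.432-0.237)·tan α/(45+45) = 0.02112515  ⇒  α' = 22.36914°
a' = a·cos α / cos α' = 136.5750·cos 21.766°/cos 22.36914° = 137.159092
action lengths: √(r_a1²−r_b1²) = 35.407224, √(r_a2²−r_b2²) = 31.029684
base pitch p_b = π·m·cos α = 8.854965
CR = (35.407224 + 31.029684 − 137.159092·sin 22.36914°)/8.854965 = 1.607906
contact ratio ≈ 1.6079

1.6079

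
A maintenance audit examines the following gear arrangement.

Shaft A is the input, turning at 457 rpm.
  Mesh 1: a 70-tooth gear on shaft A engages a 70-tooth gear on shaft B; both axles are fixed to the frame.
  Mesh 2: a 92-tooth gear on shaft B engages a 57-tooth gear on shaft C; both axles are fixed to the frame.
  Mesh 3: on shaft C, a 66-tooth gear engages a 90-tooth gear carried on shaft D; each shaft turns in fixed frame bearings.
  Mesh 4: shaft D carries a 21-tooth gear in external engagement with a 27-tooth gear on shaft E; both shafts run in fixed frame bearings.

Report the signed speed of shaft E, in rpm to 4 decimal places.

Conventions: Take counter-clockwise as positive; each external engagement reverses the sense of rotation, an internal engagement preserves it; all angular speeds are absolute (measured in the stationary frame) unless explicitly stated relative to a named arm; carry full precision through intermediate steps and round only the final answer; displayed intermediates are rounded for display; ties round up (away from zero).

class = fixed-axis compound train [4 meshes; 4 ratios multiply, 4 sense flips]
mesh 1 [70T→70T]: ω = 457.0000×70/70 = 457.0000 rpm, sense flips to −
mesh 2 [92T→57T]: ω = 457.0000×92/57 = 737.6140 rpm, sense flips to +
mesh 3 [66T→90T]: ω = 737.6140×66/90 = 540.9170 rpm, sense flips to −
mesh 4 [21T→27T]: ω = 540.9170×21/27 = 420.7132 rpm, sense flips to +
signed output speed = +420.7132 rpm

+420.7132 rpm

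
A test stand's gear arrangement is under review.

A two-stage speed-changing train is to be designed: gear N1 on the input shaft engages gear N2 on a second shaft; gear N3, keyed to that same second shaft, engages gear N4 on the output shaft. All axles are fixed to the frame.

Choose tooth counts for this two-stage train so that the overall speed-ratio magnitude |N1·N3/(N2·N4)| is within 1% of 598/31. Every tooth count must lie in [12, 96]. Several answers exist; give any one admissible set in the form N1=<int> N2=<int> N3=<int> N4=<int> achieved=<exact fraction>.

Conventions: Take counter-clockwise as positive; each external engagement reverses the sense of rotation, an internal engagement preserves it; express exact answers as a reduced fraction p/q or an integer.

2-stage fixed-axis compound train for ratio 598/31
target = 598/31 in lowest terms: an exact hit needs N1·N3 = k·598 and N2·N4 = k·31 for one integer k, every count in [12, 96]; additionally prefer no 1:1 stage (N1 ≠ N2, N3 ≠ N4)
k = 1…11: no 1:1-free in-range split of k·598 and k·31 into factor pairs; take k = 12
k = 12: N1·N3 = 7176 = 78·92, N2·N4 = 372 = 12·31
achieved = 78·92/(12·31) = 598/31; |achieved − target| = 0 ≤ 299/1550 ✓

N1=78 N2=12 N3=92 N4=31 achieved=598/31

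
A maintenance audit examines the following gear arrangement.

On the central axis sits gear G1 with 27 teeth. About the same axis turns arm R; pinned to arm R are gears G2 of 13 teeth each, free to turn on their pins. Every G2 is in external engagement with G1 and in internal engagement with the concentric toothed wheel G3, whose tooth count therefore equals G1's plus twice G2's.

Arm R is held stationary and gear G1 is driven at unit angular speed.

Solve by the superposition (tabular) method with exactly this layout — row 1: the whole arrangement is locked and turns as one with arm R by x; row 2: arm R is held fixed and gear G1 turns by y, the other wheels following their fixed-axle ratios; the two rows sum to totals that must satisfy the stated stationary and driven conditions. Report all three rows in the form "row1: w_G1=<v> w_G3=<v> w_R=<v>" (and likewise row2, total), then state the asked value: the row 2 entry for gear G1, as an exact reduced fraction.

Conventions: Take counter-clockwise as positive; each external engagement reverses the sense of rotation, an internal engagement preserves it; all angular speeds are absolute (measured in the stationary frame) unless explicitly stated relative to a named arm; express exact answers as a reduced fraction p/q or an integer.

row1: w_G1=0 w_G3=0 w_R=0
row2: w_G1=1 w_G3=-27/53 w_R=0
total: w_G1=1 w_G3=-27/53 w_R=0
asked value: 1

recognized (axles ride arm R): planetary set, 27/13/53 teeth
row 1 (train locked, turned with arm): all members turn x
row 2: sun turns y, ring = −(27/53)·y, arm 0
boundary: total ω_arm = x = 0 and total ω_sun = x + y = 1  ⇒  y = 1, x = 0
row 2 ring = −(27/53)·1 = -27/53
totals (row 1 + row 2): sun 0 + 1 = 1, ring 0 + (-27/53) = -27/53, arm 0 + 0 = 0
asked cell (row2, sun) = 1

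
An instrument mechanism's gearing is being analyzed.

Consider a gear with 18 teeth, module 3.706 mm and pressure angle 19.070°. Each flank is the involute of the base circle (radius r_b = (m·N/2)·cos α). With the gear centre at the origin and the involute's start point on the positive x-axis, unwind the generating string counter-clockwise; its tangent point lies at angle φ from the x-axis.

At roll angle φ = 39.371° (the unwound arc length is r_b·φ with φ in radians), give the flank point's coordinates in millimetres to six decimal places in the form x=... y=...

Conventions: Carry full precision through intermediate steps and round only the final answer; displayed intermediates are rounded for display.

single-mesh involute tooth geometry (18T wheel at module 3.706)
pitch radius r_p = m·N/2 = 3.706·18/2 = 33.354000
base radius r_b = r_p·cos α = 33.354000·cos 19.070° = 31.523536
roll angle φ = 39.371° = 0.68715358 rad
x = r_b·(cos φ + φ·sin φ) = 38.110167
y = r_b·(sin φ − φ·cos φ) = 3.251085

x=38.110167 y=3.251085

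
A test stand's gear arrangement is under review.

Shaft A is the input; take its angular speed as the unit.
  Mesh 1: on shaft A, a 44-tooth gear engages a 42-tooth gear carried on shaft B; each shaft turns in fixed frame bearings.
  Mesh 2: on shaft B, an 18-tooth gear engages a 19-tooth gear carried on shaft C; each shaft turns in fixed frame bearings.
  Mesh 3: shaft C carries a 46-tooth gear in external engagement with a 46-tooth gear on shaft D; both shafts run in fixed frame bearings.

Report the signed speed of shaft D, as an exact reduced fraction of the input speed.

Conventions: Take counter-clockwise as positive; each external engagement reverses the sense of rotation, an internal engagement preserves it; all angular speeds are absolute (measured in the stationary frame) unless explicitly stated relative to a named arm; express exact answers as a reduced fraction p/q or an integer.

3-mesh fixed-axis compound train (all bearings frame-fixed)
mesh 1 [44T→42T]: |ω|/ω_in = 1×44/42 = 22/21, sense flips to −
mesh 2 [18T→19T]: |ω|/ω_in = (22/21)×18/19 = 132/133, sense flips to +
mesh 3 [46T→46T]: |ω|/ω_in = (132/133)×46/46 = 132/133, sense flips to −
signed output speed (× input speed) = -132/133

-132/133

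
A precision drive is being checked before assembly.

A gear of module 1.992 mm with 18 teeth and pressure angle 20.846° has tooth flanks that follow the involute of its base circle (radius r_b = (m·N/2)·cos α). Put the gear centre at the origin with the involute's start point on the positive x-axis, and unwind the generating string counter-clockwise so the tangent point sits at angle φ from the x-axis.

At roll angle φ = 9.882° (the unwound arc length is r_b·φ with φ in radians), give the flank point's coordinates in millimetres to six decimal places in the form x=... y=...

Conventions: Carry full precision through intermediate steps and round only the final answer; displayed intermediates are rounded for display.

class = single-mesh tooth geometry [base-circle involute, m = 1.992, 18T]
pitch radius r_p = m·N/2 = 1.992·18/2 = 17.928000
base radius r_b = r_p·cos α = 17.928000·cos 20.846° = 16.754438
roll angle φ = 9.882° = 0.17247344 rad
x = r_b·(cos φ + φ·sin φ) = 17.001786
y = r_b·(sin φ − φ·cos φ) = 0.028568

x=17.001786 y=0.028568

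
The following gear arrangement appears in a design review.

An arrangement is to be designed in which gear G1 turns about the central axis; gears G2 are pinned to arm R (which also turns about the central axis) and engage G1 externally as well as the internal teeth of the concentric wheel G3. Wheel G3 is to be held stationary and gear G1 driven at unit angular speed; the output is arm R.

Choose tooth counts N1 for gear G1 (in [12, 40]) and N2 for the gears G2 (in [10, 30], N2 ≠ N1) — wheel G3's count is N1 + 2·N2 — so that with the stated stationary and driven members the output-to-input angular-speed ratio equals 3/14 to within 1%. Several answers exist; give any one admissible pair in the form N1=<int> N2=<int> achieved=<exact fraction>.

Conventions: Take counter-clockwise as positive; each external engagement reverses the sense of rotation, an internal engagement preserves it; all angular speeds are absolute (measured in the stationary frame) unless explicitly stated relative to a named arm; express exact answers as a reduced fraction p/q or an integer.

planetary set to be sized for 3/14 (Willis relation)
Willis with ω_ring = 0: ω_arm/ω_sun = N1/(N1+N3); set equal to 3/14  ⇒  N3/N1 = 1/(3/14) − 1 = 11/3
N3 = N1 + 2·N2  ⇒  N2/N1 = (N3/N1 − 1)/2 = (11/3 − 1)/2 = 4/3
smallest multiple with N1 ≥ 12 and N2 ≥ 10: k = 4  ⇒  N1 = 4·3 = 12, N2 = 4·4 = 16 (N1 ≤ 40, N2 ≤ 30, N2 ≠ N1 ✓), N3 = 12 + 2·16 = 44
check: N1/(N1+N3) with N1 = 12, N3 = 44 gives 3/14; |achieved − target| = 0 ≤ 3/1400 ✓

N1=12 N2=16 achieved=3/14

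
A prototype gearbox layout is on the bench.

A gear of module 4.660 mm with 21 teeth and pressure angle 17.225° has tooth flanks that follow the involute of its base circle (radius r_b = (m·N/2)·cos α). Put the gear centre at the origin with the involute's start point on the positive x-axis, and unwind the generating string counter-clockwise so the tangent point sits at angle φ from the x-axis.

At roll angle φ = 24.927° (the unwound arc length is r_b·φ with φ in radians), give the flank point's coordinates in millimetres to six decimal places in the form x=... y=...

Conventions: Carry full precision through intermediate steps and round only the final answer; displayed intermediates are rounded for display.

x=50.951296 y=1.258708

single-mesh involute tooth geometry (21T wheel at module 4.660)
pitch radius r_p = m·N/2 = 4.660·21/2 = 48.930000
base radius r_b = r_p·cos α = 48.930000·cos 17.225° = 46.735453
roll angle φ = 24.927° = 0.43505822 rad
x = r_b·(cos φ + φ·sin φ) = 50.951296
y = r_b·(sin φ − φ·cos φ) = 1.258708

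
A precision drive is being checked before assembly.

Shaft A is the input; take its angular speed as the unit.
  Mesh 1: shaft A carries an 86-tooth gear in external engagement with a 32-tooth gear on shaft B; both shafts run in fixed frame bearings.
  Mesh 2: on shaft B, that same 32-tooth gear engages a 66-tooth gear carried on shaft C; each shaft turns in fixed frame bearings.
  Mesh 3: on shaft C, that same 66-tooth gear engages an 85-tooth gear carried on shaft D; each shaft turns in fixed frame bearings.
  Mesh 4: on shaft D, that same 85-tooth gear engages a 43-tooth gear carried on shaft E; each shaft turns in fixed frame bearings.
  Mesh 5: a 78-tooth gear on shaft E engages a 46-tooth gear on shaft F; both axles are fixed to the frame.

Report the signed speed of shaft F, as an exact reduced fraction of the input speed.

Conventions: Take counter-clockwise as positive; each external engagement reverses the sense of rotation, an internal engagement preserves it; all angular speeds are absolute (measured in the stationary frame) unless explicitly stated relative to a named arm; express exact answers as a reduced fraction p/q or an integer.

5-mesh fixed-axis compound train (all bearings frame-fixed)
mesh 1 [86T→32T]: |ω|/ω_in = 1×86/32 = 43/16, sense flips to −
mesh 2 [32T→66T]: |ω|/ω_in = (43/16)×32/66 = 43/33, sense flips to +
mesh 3 [66T→85T]: |ω|/ω_in = (43/33)×66/85 = 86/85, sense flips to −
mesh 4 [85T→43T]: |ω|/ω_in = (86/85)×85/43 = 2, sense flips to +
mesh 5 [78T→46T]: |ω|/ω_in = 2×78/46 = 78/23, sense flips to −
signed output speed (× input speed) = -78/23

-78/23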